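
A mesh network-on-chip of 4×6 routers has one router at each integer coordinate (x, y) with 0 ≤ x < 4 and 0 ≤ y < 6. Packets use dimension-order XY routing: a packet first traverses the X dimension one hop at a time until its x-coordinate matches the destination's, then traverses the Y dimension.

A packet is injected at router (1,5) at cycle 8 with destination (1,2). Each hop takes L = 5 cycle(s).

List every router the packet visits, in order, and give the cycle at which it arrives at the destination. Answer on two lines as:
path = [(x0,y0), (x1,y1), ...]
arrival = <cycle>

path = [(1,5), (1,4), (1,3), (1,2)]
arrival = 23

#0 — 1,5 | c8
#1 — 1,4 | c13 | S
#2 — 1,3 | c18 | S
#3 — 1,2 | c23 | S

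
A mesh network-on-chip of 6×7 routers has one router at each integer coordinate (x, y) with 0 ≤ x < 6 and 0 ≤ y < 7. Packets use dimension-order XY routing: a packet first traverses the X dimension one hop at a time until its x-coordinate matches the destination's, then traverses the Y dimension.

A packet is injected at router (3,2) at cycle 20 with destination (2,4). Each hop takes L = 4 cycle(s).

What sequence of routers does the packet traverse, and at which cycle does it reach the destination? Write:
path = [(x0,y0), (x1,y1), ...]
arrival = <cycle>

src (3,2)  cyc=20
W→(2,2)  cyc=24
N→(2,3)  cyc=28
N→(2,4)  cyc=32

path = [(3,2), (2,2), (2,3), (2,4)]
arrival = 32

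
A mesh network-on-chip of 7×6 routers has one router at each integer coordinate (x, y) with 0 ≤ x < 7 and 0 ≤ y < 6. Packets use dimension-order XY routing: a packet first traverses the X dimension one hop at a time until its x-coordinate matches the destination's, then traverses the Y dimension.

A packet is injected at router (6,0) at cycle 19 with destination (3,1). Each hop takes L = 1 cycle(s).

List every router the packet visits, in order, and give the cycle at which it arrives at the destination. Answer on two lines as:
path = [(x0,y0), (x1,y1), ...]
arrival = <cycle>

  0. router=(6,0) cycle=19 (inject)
  1. router=(5,0) cycle=20 dir=W
  2. router=(4,0) cycle=21 dir=W
  3. router=(3,0) cycle=22 dir=W
  4. router=(3,1) cycle=23 dir=N

path = [(6,0), (5,0), (4,0), (3,0), (3,1)]
arrival = 23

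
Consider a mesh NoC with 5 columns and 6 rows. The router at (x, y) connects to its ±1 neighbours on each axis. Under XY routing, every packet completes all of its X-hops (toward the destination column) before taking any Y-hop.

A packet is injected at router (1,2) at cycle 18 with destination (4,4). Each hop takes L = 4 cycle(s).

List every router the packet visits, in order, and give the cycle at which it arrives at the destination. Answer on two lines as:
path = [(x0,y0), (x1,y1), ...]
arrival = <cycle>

path = [(1,2), (2,2), (3,2), (4,2), (4,3), (4,4)]
arrival = 38

src (1,2)  cyc=18
E→(2,2)  cyc=22
E→(3,2)  cyc=26
E→(4,2)  cyc=30
N→(4,3)  cyc=34
N→(4,4)  cyc=38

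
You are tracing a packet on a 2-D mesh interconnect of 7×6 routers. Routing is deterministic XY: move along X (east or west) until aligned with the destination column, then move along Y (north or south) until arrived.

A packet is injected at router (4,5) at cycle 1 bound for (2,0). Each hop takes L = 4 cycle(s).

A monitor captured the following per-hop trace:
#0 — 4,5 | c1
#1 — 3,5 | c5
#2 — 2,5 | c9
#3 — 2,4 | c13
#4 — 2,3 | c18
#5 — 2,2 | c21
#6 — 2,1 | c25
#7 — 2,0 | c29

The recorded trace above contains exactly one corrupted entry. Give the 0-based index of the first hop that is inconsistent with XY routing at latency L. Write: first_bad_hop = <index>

check 1→ d=(-1,0) cyc+4: ok
check 2→ d=(-1,0) cyc+4: ok
check 3→ d=(0,-1) cyc+4: ok
check 4→ d=(0,-1) cyc+5: BAD: Δcyc=5≠L

first_bad_hop = 4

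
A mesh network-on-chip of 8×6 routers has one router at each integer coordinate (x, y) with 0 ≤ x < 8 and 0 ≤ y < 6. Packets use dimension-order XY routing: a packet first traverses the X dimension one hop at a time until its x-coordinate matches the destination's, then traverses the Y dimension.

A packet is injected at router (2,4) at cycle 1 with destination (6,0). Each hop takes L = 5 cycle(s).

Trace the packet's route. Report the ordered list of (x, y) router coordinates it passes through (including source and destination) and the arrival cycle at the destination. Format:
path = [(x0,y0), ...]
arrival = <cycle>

#0 — 2,4 | c1
#1 — 3,4 | c6 | E
#2 — 4,4 | c11 | E
#3 — 5,4 | c16 | E
#4 — 6,4 | c21 | E
#5 — 6,3 | c26 | S
#6 — 6,2 | c31 | S
#7 — 6,1 | c36 | S
#8 — 6,0 | c41 | S

path = [(2,4), (3,4), (4,4), (5,4), (6,4), (6,3), (6,2), (6,1), (6,0)]
arrival = 41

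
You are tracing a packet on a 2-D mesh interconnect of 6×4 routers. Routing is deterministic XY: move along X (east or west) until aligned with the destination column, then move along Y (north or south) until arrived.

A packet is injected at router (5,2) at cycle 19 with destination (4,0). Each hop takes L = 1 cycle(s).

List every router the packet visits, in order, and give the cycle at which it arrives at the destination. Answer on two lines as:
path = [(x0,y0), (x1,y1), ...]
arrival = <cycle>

path = [(5,2), (4,2), (4,1), (4,0)]
arrival = 22

hop 0: (5,2) @ cyc 19
hop 1: (4,2) @ cyc 20  [W]
hop 2: (4,1) @ cyc 21  [S]
hop 3: (4,0) @ cyc 22  [S]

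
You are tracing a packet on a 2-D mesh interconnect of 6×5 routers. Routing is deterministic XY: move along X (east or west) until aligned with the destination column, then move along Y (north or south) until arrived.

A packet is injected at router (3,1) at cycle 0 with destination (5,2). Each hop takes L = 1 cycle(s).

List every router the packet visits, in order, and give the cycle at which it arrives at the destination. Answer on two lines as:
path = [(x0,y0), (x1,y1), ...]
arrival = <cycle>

#0 — 3,1 | c0
#1 — 4,1 | c1 | E
#2 — 5,1 | c2 | E
#3 — 5,2 | c3 | N

path = [(3,1), (4,1), (5,1), (5,2)]
arrival = 3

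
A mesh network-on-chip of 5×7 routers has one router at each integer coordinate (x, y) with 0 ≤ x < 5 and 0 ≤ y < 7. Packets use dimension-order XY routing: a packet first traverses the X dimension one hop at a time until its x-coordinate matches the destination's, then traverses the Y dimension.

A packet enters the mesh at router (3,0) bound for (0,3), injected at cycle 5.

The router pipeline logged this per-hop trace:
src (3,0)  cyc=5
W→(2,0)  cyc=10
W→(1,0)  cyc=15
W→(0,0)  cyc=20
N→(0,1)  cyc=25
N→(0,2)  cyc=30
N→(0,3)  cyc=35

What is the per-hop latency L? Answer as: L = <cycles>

L = 5

Between hops 0 and 1 the cycle counter advances 10 − 5 = 5.
Per-hop latency L = Δcyc = 5.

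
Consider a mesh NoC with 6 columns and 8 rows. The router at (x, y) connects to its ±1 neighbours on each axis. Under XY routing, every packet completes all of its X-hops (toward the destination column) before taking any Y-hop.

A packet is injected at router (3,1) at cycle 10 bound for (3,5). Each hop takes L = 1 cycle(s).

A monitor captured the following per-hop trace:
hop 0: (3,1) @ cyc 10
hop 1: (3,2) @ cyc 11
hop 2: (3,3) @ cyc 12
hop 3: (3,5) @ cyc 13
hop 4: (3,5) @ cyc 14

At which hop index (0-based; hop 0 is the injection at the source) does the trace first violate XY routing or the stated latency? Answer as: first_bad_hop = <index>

hop 1: step (+0,+1), +1 cyc — ok
hop 2: step (+0,+1), +1 cyc — ok
hop 3: step (+0,+2), +1 cyc — BAD: non-unit step

first_bad_hop = 3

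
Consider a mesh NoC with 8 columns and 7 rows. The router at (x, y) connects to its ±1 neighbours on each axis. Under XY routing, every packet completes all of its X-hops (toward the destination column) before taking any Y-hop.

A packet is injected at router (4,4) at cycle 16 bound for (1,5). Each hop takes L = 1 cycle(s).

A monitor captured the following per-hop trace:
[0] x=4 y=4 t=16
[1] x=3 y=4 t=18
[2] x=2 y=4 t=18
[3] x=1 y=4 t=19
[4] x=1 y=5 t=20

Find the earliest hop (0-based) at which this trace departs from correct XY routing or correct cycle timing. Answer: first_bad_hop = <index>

[1] (-1,+0) / 2c ⇒ BAD: Δcyc=2≠L

first_bad_hop = 1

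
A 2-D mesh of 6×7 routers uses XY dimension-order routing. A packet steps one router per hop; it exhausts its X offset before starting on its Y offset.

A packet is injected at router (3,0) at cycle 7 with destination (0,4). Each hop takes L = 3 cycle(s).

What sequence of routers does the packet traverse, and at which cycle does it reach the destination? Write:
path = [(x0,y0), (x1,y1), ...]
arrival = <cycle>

path = [(3,0), (2,0), (1,0), (0,0), (0,1), (0,2), (0,3), (0,4)]
arrival = 28

t=7: at (3,0)
t=10: at (2,0) after W
t=13: at (1,0) after W
t=16: at (0,0) after W
t=19: at (0,1) after N
t=22: at (0,2) after N
t=25: at (0,3) after N
t=28: at (0,4) after N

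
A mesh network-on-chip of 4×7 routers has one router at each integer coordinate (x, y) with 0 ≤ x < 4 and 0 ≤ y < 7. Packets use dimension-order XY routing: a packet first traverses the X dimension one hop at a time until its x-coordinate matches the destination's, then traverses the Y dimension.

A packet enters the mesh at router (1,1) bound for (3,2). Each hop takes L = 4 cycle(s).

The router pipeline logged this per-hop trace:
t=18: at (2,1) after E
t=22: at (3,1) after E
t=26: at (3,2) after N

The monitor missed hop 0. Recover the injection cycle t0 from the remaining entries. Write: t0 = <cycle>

At hop 1 the cycle is 18; in general cyc_k = t0 + kL.
So t0 = 18 − 1·4 = 14.

t0 = 14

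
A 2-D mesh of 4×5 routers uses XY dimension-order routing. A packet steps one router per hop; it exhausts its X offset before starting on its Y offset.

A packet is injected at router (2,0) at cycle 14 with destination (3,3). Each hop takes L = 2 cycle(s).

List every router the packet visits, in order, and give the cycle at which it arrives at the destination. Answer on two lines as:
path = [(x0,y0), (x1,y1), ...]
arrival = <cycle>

path = [(2,0), (3,0), (3,1), (3,2), (3,3)]
arrival = 22

  0. router=(2,0) cycle=14 (inject)
  1. router=(3,0) cycle=16 dir=E
  2. router=(3,1) cycle=18 dir=N
  3. router=(3,2) cycle=20 dir=N
  4. router=(3,3) cycle=22 dir=N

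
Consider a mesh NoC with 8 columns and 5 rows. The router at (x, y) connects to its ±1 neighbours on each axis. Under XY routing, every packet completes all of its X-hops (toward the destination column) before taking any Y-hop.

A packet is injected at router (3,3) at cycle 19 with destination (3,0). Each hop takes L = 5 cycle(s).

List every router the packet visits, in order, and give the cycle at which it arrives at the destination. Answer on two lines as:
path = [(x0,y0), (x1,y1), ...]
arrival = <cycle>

path = [(3,3), (3,2), (3,1), (3,0)]
arrival = 34

#0 — 3,3 | c19
#1 — 3,2 | c24 | S
#2 — 3,1 | c29 | S
#3 — 3,0 | c34 | S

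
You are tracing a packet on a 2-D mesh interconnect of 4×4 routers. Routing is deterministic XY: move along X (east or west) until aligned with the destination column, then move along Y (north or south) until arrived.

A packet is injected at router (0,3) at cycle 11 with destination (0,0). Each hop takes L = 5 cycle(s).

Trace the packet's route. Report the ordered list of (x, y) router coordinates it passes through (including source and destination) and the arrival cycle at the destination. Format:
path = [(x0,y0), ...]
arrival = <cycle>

hop 0: (0,3) @ cyc 11
hop 1: (0,2) @ cyc 16  [S]
hop 2: (0,1) @ cyc 21  [S]
hop 3: (0,0) @ cyc 26  [S]

path = [(0,3), (0,2), (0,1), (0,0)]
arrival = 26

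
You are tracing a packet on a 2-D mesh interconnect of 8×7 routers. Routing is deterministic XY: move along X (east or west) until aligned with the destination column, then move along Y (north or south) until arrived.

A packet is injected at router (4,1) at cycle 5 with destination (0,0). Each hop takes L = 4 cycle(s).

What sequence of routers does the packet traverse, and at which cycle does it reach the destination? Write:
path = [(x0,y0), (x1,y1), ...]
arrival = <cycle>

path = [(4,1), (3,1), (2,1), (1,1), (0,1), (0,0)]
arrival = 25

#0 — 4,1 | c5
#1 — 3,1 | c9 | W
#2 — 2,1 | c13 | W
#3 — 1,1 | c17 | W
#4 — 0,1 | c21 | W
#5 — 0,0 | c25 | S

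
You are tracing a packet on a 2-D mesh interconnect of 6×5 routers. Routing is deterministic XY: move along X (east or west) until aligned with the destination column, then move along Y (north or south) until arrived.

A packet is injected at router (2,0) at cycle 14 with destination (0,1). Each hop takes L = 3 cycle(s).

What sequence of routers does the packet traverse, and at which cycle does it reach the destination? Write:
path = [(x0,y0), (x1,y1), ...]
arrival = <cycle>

path = [(2,0), (1,0), (0,0), (0,1)]
arrival = 23

[0] x=2 y=0 t=14
[1] x=1 y=0 t=17 →W
[2] x=0 y=0 t=20 →W
[3] x=0 y=1 t=23 →N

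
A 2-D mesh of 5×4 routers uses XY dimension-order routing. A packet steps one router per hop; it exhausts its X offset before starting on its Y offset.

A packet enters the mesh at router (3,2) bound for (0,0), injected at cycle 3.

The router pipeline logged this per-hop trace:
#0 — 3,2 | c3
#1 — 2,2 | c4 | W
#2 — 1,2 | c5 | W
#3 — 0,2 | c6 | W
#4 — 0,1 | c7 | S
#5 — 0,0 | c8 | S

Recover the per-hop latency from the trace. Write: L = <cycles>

Between hops 0 and 1 the cycle counter advances 4 − 3 = 1.
Each hop adds L, hence L = 1.

L = 1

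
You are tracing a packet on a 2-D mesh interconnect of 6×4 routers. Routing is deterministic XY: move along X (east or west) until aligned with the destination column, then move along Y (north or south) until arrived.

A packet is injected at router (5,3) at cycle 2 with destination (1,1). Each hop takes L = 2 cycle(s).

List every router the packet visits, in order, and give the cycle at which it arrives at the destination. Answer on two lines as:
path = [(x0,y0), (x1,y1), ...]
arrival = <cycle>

src (5,3)  cyc=2
W→(4,3)  cyc=4
W→(3,3)  cyc=6
W→(2,3)  cyc=8
W→(1,3)  cyc=10
S→(1,2)  cyc=12
S→(1,1)  cyc=14

path = [(5,3), (4,3), (3,3), (2,3), (1,3), (1,2), (1,1)]
arrival = 14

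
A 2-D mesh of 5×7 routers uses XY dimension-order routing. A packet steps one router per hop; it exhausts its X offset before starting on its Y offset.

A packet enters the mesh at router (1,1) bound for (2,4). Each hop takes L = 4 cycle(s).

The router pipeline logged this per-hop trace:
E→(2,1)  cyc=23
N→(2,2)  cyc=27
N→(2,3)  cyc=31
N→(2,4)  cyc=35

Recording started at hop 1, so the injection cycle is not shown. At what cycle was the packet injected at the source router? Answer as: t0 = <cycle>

t0 = 19

At hop 1 the cycle is 23; in general cyc_k = t0 + kL.
Subtract one hop: t0 = 23 − 4 = 19.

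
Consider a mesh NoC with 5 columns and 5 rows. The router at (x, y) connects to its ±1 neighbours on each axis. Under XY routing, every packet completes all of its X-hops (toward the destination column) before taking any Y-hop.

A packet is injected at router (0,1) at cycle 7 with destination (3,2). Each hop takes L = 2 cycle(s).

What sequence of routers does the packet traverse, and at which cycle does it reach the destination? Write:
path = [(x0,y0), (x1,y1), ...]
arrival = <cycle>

  0. router=(0,1) cycle=7 (inject)
  1. router=(1,1) cycle=9 dir=E
  2. router=(2,1) cycle=11 dir=E
  3. router=(3,1) cycle=13 dir=E
  4. router=(3,2) cycle=15 dir=N

path = [(0,1), (1,1), (2,1), (3,1), (3,2)]
arrival = 15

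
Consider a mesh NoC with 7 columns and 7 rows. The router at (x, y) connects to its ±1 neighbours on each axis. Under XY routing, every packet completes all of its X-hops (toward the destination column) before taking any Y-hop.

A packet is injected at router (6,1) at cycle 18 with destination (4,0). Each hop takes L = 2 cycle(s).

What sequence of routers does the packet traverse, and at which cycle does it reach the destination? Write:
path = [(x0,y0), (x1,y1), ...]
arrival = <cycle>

path = [(6,1), (5,1), (4,1), (4,0)]
arrival = 24

[0] x=6 y=1 t=18
[1] x=5 y=1 t=20 →W
[2] x=4 y=1 t=22 →W
[3] x=4 y=0 t=24 →S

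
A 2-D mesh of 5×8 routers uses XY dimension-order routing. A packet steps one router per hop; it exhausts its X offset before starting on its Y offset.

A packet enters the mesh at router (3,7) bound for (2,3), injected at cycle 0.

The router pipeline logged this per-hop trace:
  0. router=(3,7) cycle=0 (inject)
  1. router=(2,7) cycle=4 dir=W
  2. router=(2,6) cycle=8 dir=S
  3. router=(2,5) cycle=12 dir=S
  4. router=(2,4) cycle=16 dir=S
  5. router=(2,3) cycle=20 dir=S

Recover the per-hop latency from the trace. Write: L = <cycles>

L = 4

From hop 0 (0) to hop 1 (4): +4 cycles.
One hop costs L cycles, so L = 4.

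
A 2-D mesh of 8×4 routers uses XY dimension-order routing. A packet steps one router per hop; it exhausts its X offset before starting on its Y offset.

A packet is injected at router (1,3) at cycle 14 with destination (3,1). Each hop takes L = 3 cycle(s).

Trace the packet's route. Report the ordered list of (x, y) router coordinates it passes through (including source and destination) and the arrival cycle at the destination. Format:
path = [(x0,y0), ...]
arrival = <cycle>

path = [(1,3), (2,3), (3,3), (3,2), (3,1)]
arrival = 26

#0 — 1,3 | c14
#1 — 2,3 | c17 | E
#2 — 3,3 | c20 | E
#3 — 3,2 | c23 | S
#4 — 3,1 | c26 | S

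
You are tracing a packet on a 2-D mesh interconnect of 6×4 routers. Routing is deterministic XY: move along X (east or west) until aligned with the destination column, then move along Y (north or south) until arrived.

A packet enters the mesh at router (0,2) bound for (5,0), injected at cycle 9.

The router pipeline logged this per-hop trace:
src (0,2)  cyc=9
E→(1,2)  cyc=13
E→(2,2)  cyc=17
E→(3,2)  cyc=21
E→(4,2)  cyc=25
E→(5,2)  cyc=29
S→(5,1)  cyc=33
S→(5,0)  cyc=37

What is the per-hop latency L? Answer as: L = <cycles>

L = 4

cyc[1] − cyc[0] = 13 − 9 = 4.
That increment is L by definition: L = 4.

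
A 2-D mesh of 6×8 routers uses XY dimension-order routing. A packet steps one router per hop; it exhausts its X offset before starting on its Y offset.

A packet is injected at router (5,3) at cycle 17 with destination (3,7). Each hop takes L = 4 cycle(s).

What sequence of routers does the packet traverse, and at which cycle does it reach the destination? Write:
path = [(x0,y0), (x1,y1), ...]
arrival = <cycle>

src (5,3)  cyc=17
W→(4,3)  cyc=21
W→(3,3)  cyc=25
N→(3,4)  cyc=29
N→(3,5)  cyc=33
N→(3,6)  cyc=37
N→(3,7)  cyc=41

path = [(5,3), (4,3), (3,3), (3,4), (3,5), (3,6), (3,7)]
arrival = 41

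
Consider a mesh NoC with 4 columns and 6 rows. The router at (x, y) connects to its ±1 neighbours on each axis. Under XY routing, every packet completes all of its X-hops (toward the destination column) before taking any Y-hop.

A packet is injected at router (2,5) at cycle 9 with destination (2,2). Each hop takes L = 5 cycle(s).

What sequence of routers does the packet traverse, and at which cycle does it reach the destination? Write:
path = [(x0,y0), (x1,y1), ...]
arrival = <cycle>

path = [(2,5), (2,4), (2,3), (2,2)]
arrival = 24

hop 0: (2,5) @ cyc 9
hop 1: (2,4) @ cyc 14  [S]
hop 2: (2,3) @ cyc 19  [S]
hop 3: (2,2) @ cyc 24  [S]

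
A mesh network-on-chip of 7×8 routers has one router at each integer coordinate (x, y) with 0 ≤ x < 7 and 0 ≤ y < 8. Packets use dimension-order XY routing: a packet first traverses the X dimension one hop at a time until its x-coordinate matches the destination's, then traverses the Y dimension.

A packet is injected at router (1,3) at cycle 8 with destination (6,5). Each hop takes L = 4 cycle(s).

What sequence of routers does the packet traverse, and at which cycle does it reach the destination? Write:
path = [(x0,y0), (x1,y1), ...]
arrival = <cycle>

path = [(1,3), (2,3), (3,3), (4,3), (5,3), (6,3), (6,4), (6,5)]
arrival = 36

  0. router=(1,3) cycle=8 (inject)
  1. router=(2,3) cycle=12 dir=E
  2. router=(3,3) cycle=16 dir=E
  3. router=(4,3) cycle=20 dir=E
  4. router=(5,3) cycle=24 dir=E
  5. router=(6,3) cycle=28 dir=E
  6. router=(6,4) cycle=32 dir=N
  7. router=(6,5) cycle=36 dir=N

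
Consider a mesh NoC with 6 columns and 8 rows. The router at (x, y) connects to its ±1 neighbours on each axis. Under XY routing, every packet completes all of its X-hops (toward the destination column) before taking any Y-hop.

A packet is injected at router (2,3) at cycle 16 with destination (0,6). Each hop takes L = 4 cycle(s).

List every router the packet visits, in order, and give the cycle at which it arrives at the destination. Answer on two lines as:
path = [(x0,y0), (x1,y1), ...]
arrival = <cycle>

[0] x=2 y=3 t=16
[1] x=1 y=3 t=20 →W
[2] x=0 y=3 t=24 →W
[3] x=0 y=4 t=28 →N
[4] x=0 y=5 t=32 →N
[5] x=0 y=6 t=36 →N

path = [(2,3), (1,3), (0,3), (0,4), (0,5), (0,6)]
arrival = 36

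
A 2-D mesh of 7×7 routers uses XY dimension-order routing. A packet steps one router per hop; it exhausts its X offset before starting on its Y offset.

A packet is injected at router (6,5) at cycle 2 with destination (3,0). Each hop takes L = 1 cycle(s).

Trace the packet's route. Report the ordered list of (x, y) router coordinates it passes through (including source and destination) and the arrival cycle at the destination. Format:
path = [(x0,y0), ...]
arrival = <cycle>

path = [(6,5), (5,5), (4,5), (3,5), (3,4), (3,3), (3,2), (3,1), (3,0)]
arrival = 10

t=2: at (6,5)
t=3: at (5,5) after W
t=4: at (4,5) after W
t=5: at (3,5) after W
t=6: at (3,4) after S
t=7: at (3,3) after S
t=8: at (3,2) after S
t=9: at (3,1) after S
t=10: at (3,0) after S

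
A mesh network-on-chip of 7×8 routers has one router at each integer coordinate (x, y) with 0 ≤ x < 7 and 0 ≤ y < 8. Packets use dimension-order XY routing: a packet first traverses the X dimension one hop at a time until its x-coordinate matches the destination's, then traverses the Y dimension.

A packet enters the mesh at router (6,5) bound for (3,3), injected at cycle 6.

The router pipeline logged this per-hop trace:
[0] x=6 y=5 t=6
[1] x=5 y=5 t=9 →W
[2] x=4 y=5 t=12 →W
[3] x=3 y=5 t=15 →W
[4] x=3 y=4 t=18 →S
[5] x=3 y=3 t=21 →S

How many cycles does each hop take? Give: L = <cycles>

Δcyc across hop 0→1: 9 − 6 = 3.
Per-hop latency L = Δcyc = 3.

L = 3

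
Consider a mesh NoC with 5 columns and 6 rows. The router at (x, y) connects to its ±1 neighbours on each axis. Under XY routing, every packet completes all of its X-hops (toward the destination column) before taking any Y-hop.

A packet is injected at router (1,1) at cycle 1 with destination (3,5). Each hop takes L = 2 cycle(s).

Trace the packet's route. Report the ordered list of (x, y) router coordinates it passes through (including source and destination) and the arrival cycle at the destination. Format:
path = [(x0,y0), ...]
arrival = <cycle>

[0] x=1 y=1 t=1
[1] x=2 y=1 t=3 →E
[2] x=3 y=1 t=5 →E
[3] x=3 y=2 t=7 →N
[4] x=3 y=3 t=9 →N
[5] x=3 y=4 t=11 →N
[6] x=3 y=5 t=13 →N

path = [(1,1), (2,1), (3,1), (3,2), (3,3), (3,4), (3,5)]
arrival = 13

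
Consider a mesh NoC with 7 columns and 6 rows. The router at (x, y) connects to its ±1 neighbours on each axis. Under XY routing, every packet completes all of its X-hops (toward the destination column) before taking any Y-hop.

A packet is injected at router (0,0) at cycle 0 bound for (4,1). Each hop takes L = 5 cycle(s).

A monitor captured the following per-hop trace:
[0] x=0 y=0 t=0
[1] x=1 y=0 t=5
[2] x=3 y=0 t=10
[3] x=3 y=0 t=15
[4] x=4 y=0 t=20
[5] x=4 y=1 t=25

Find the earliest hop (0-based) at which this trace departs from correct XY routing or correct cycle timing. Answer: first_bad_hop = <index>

check 1→ d=(1,0) cyc+5: ok
check 2→ d=(2,0) cyc+5: BAD: non-unit step

first_bad_hop = 2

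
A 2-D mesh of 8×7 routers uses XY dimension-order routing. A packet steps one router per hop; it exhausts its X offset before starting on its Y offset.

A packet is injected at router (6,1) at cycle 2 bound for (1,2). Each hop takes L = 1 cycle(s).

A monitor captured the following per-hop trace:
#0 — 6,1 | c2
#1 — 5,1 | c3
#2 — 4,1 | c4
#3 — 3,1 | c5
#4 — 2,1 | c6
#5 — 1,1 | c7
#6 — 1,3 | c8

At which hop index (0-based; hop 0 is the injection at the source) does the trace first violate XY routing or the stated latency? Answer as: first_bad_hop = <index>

first_bad_hop = 6

  1: Δx=-1 Δy=+0 Δt=1 [ok]
  2: Δx=-1 Δy=+0 Δt=1 [ok]
  3: Δx=-1 Δy=+0 Δt=1 [ok]
  4: Δx=-1 Δy=+0 Δt=1 [ok]
  5: Δx=-1 Δy=+0 Δt=1 [ok]
  6: Δx=+0 Δy=+2 Δt=1 [BAD: non-unit step]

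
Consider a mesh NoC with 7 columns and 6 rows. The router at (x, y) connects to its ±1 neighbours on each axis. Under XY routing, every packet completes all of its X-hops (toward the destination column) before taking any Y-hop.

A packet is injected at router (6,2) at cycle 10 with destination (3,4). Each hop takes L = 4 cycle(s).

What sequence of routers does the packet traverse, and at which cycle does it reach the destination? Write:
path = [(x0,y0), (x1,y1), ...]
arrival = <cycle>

src (6,2)  cyc=10
W→(5,2)  cyc=14
W→(4,2)  cyc=18
W→(3,2)  cyc=22
N→(3,3)  cyc=26
N→(3,4)  cyc=30

path = [(6,2), (5,2), (4,2), (3,2), (3,3), (3,4)]
arrival = 30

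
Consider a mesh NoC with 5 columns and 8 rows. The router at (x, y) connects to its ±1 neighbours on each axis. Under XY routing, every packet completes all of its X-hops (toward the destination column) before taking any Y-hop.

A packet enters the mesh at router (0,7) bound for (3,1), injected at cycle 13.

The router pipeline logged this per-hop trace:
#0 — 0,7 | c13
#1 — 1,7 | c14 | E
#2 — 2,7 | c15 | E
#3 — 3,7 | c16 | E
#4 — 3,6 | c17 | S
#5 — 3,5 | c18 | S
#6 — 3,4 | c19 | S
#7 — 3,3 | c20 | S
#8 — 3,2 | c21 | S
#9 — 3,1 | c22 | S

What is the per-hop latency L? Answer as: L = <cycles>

cyc[1] − cyc[0] = 14 − 13 = 1.
That increment is L by definition: L = 1.

L = 1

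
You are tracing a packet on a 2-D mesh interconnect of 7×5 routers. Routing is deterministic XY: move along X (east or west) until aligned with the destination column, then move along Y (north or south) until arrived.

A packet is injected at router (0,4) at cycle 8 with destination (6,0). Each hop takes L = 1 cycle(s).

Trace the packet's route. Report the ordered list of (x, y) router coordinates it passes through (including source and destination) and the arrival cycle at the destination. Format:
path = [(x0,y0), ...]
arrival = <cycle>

path = [(0,4), (1,4), (2,4), (3,4), (4,4), (5,4), (6,4), (6,3), (6,2), (6,1), (6,0)]
arrival = 18

t=8: at (0,4)
t=9: at (1,4) after E
t=10: at (2,4) after E
t=11: at (3,4) after E
t=12: at (4,4) after E
t=13: at (5,4) after E
t=14: at (6,4) after E
t=15: at (6,3) after S
t=16: at (6,2) after S
t=17: at (6,1) after S
t=18: at (6,0) after S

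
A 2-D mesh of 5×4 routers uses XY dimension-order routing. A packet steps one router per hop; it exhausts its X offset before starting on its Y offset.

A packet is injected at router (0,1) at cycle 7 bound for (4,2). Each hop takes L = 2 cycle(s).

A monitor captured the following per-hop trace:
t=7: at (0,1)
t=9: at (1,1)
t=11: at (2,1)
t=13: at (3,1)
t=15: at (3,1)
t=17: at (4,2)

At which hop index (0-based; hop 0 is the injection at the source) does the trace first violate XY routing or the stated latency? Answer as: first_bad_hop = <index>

check 1→ d=(1,0) cyc+2: ok
check 2→ d=(1,0) cyc+2: ok
check 3→ d=(1,0) cyc+2: ok
check 4→ d=(0,0) cyc+2: BAD: non-unit step

first_bad_hop = 4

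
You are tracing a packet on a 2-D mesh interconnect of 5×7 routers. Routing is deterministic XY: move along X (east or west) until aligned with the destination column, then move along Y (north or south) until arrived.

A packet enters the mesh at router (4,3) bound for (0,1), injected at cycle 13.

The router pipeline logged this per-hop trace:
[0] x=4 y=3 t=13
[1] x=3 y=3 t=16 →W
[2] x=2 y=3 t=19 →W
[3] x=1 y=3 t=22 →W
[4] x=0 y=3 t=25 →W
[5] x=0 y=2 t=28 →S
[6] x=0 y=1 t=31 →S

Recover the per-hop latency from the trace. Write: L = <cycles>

From hop 0 (13) to hop 1 (16): +3 cycles.
That increment is L by definition: L = 3.

L = 3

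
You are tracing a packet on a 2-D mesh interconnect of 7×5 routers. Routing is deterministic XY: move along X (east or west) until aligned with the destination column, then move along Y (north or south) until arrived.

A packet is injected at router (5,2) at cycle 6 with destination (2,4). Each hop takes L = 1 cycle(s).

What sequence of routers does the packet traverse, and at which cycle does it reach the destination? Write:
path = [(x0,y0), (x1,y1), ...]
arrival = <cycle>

hop 0: (5,2) @ cyc 6
hop 1: (4,2) @ cyc 7  [W]
hop 2: (3,2) @ cyc 8  [W]
hop 3: (2,2) @ cyc 9  [W]
hop 4: (2,3) @ cyc 10  [N]
hop 5: (2,4) @ cyc 11  [N]

path = [(5,2), (4,2), (3,2), (2,2), (2,3), (2,4)]
arrival = 11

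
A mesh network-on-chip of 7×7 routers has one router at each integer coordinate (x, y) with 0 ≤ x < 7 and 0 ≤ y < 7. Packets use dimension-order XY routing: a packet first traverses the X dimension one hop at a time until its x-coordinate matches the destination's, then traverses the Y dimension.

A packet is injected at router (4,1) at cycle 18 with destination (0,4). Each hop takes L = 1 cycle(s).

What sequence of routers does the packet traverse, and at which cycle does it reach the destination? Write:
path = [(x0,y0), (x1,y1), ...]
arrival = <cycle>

path = [(4,1), (3,1), (2,1), (1,1), (0,1), (0,2), (0,3), (0,4)]
arrival = 25

  0. router=(4,1) cycle=18 (inject)
  1. router=(3,1) cycle=19 dir=W
  2. router=(2,1) cycle=20 dir=W
  3. router=(1,1) cycle=21 dir=W
  4. router=(0,1) cycle=22 dir=W
  5. router=(0,2) cycle=23 dir=N
  6. router=(0,3) cycle=24 dir=N
  7. router=(0,4) cycle=25 dir=N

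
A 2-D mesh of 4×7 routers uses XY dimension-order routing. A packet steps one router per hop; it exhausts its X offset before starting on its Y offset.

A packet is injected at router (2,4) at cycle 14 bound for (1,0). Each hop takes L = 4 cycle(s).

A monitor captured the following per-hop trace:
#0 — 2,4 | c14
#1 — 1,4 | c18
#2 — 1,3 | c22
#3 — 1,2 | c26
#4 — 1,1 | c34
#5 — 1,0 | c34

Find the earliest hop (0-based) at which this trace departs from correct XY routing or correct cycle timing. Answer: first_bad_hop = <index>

first_bad_hop = 4

hop 1: step (-1,+0), +4 cyc — ok
hop 2: step (+0,-1), +4 cyc — ok
hop 3: step (+0,-1), +4 cyc — ok
hop 4: step (+0,-1), +8 cyc — BAD: Δcyc=8≠L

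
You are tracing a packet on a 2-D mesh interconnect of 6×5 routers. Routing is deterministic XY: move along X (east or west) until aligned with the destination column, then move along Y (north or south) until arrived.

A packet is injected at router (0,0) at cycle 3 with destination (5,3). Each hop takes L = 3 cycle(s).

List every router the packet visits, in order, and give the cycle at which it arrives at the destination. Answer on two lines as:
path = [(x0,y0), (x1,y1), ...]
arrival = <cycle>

[0] x=0 y=0 t=3
[1] x=1 y=0 t=6 →E
[2] x=2 y=0 t=9 →E
[3] x=3 y=0 t=12 →E
[4] x=4 y=0 t=15 →E
[5] x=5 y=0 t=18 →E
[6] x=5 y=1 t=21 →N
[7] x=5 y=2 t=24 →N
[8] x=5 y=3 t=27 →N

path = [(0,0), (1,0), (2,0), (3,0), (4,0), (5,0), (5,1), (5,2), (5,3)]
arrival = 27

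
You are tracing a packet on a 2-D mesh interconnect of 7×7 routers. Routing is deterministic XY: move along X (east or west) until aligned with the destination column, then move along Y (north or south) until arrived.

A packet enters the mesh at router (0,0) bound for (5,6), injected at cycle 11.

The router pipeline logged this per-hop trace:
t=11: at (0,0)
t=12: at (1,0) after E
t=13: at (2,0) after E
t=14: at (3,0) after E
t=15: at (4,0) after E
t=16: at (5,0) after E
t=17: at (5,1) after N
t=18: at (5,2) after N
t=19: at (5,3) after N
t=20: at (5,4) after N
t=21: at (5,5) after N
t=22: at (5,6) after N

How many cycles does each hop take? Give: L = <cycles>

L = 1

Between hops 0 and 1 the cycle counter advances 12 − 11 = 1.
One hop costs L cycles, so L = 1.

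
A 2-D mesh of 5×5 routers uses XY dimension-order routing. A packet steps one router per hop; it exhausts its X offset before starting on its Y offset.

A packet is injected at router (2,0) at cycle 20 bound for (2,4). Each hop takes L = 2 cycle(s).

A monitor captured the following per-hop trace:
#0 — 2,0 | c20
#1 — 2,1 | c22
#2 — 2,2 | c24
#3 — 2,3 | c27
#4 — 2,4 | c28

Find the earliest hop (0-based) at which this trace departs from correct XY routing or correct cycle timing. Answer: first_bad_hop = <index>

first_bad_hop = 3

[1] (+0,+1) / 2c ⇒ ok
[2] (+0,+1) / 2c ⇒ ok
[3] (+0,+1) / 3c ⇒ BAD: Δcyc=3≠L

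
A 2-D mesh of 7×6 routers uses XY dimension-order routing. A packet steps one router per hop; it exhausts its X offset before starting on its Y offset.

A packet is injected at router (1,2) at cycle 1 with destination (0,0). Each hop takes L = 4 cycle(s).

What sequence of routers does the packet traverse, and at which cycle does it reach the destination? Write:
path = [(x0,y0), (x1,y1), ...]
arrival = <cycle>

t=1: at (1,2)
t=5: at (0,2) after W
t=9: at (0,1) after S
t=13: at (0,0) after S

path = [(1,2), (0,2), (0,1), (0,0)]
arrival = 13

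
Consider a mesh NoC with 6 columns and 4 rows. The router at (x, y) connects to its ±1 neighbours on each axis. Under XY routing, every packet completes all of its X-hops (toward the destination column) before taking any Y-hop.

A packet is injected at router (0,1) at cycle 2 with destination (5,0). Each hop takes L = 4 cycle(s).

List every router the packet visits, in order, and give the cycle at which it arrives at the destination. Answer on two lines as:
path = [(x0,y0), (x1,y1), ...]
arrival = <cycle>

[0] x=0 y=1 t=2
[1] x=1 y=1 t=6 →E
[2] x=2 y=1 t=10 →E
[3] x=3 y=1 t=14 →E
[4] x=4 y=1 t=18 →E
[5] x=5 y=1 t=22 →E
[6] x=5 y=0 t=26 →S

path = [(0,1), (1,1), (2,1), (3,1), (4,1), (5,1), (5,0)]
arrival = 26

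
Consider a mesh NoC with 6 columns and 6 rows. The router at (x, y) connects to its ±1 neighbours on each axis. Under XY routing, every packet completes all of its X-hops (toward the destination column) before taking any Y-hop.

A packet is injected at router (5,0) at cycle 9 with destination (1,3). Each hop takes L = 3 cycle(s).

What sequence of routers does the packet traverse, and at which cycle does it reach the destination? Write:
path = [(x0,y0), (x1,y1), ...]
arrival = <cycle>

[0] x=5 y=0 t=9
[1] x=4 y=0 t=12 →W
[2] x=3 y=0 t=15 →W
[3] x=2 y=0 t=18 →W
[4] x=1 y=0 t=21 →W
[5] x=1 y=1 t=24 →N
[6] x=1 y=2 t=27 →N
[7] x=1 y=3 t=30 →N

path = [(5,0), (4,0), (3,0), (2,0), (1,0), (1,1), (1,2), (1,3)]
arrival = 30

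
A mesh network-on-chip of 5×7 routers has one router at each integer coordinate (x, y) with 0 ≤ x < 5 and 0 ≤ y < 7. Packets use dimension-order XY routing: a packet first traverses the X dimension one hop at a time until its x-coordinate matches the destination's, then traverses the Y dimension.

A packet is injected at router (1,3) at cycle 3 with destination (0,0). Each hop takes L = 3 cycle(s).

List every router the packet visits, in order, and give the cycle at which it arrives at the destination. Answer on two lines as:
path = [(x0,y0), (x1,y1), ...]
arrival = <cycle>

hop 0: (1,3) @ cyc 3
hop 1: (0,3) @ cyc 6  [W]
hop 2: (0,2) @ cyc 9  [S]
hop 3: (0,1) @ cyc 12  [S]
hop 4: (0,0) @ cyc 15  [S]

path = [(1,3), (0,3), (0,2), (0,1), (0,0)]
arrival = 15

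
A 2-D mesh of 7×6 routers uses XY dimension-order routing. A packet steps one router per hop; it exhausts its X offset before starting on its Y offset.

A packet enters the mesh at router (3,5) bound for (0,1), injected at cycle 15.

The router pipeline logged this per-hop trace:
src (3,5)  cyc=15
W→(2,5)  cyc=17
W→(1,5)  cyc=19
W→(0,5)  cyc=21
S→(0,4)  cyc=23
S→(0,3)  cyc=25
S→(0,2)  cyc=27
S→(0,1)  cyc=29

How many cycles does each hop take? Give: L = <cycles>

L = 2

Δcyc across hop 0→1: 17 − 15 = 2.
Per-hop latency L = Δcyc = 2.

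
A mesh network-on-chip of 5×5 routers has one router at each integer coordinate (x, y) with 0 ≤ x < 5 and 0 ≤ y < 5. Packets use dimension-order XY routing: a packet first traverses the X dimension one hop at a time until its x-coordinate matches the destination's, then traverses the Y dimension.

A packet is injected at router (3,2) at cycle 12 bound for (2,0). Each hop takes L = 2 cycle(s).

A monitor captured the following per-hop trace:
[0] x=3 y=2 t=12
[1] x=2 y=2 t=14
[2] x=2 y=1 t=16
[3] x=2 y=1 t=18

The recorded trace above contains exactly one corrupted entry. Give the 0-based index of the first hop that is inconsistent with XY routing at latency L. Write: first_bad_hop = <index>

hop 1: step (-1,+0), +2 cyc — ok
hop 2: step (+0,-1), +2 cyc — ok
hop 3: step (+0,+0), +2 cyc — BAD: non-unit step

first_bad_hop = 3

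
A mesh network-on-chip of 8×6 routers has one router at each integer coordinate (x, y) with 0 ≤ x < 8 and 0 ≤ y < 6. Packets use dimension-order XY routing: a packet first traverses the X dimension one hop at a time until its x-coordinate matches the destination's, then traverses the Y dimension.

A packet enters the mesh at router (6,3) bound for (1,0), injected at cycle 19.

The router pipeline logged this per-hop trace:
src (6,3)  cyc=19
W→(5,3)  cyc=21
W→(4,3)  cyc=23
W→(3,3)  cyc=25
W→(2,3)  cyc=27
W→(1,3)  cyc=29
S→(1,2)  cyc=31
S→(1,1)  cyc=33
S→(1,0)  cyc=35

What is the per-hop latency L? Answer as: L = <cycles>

From hop 0 (19) to hop 1 (21): +2 cycles.
Per-hop latency L = Δcyc = 2.

L = 2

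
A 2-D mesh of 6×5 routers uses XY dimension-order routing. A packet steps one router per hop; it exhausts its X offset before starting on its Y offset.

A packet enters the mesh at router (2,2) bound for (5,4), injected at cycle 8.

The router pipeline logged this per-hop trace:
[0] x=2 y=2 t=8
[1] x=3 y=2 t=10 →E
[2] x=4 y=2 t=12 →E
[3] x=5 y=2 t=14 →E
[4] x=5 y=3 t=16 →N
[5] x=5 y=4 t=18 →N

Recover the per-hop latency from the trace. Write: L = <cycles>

L = 2

cyc[1] − cyc[0] = 10 − 8 = 2.
One hop costs L cycles, so L = 2.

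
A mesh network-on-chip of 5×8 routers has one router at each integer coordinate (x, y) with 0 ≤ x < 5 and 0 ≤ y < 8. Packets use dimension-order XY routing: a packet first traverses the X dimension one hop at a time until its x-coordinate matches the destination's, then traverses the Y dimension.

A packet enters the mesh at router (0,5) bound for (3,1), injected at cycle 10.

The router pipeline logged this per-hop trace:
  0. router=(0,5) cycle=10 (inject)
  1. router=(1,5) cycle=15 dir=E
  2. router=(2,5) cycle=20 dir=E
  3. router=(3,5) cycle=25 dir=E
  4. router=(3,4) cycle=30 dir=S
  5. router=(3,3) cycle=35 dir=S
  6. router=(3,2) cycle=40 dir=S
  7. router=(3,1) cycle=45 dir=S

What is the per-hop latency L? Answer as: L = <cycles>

Between hops 0 and 1 the cycle counter advances 15 − 10 = 5.
Each hop adds L, hence L = 5.

L = 5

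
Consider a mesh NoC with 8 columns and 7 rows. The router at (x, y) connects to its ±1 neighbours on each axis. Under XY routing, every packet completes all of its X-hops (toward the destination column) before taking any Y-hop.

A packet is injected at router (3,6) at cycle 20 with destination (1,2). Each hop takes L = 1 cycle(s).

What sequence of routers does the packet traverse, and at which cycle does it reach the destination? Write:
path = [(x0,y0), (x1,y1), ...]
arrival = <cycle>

t=20: at (3,6)
t=21: at (2,6) after W
t=22: at (1,6) after W
t=23: at (1,5) after S
t=24: at (1,4) after S
t=25: at (1,3) after S
t=26: at (1,2) after S

path = [(3,6), (2,6), (1,6), (1,5), (1,4), (1,3), (1,2)]
arrival = 26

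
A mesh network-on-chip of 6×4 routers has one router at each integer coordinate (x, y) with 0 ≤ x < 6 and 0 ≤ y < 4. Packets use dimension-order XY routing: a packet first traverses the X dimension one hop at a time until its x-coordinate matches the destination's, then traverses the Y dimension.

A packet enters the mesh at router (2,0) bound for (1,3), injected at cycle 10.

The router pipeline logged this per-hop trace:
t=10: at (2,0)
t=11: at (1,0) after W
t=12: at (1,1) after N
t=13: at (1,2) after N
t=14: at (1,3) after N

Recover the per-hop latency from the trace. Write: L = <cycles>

cyc[1] − cyc[0] = 11 − 10 = 1.
One hop costs L cycles, so L = 1.

L = 1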